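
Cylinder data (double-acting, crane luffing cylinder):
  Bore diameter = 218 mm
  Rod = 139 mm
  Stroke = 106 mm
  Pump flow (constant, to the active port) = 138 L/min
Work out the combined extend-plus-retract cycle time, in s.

t ≈ 2.74 s

Cap-side area A_cap = π/4 × (218 mm)² = 37330 mm^2
Rod-side annular area A_ann = π/4 × (218² − 139²) = 22150 mm^2
t_ext = A_cap·L/Q = 1.720 s
t_ret = A_ann·L/Q = 1.021 s
t_cycle = t_ext + t_ret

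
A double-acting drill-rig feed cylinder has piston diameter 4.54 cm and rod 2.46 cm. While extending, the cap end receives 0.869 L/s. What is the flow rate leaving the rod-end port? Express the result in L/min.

Q_out ≈ 36.8 L/min

Cap-side area A_cap = π/4 × (4.54 cm)² = 16.19 cm^2
Rod-side annular area A_ann = π/4 × (4.54² − 2.46²) = 11.44 cm^2
Piston speed v = Q_in/A_cap; rod-end outflow Q_out = v × A_ann = Q_in × A_ann/A_cap.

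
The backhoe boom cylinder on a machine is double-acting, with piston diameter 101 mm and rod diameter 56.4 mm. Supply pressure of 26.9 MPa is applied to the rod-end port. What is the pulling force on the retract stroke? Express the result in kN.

F ≈ 148 kN

Rod-side annular area A_ann = π/4 × (101² − 56.4²) = 5514 mm^2
On retraction the pressure acts on the annular area (bore minus rod).
F = P × A_ann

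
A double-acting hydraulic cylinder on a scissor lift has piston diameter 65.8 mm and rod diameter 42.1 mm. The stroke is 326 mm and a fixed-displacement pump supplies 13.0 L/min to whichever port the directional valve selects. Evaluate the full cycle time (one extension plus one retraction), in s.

Cap-side area A_cap = π/4 × (65.8 mm)² = 3400 mm^2
Rod-side annular area A_ann = π/4 × (65.8² − 42.1²) = 2008 mm^2
t_ext = A_cap·L/Q = 5.116 s
t_ret = A_ann·L/Q = 3.022 s
t_cycle = t_ext + t_ret

t ≈ 8.14 s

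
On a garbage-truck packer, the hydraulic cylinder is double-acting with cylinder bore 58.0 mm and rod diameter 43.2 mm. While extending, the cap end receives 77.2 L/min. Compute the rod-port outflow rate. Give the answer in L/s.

Q_out ≈ 0.573 L/s

Cap-side area A_cap = π/4 × (58.0 mm)² = 2642 mm^2
Rod-side annular area A_ann = π/4 × (58.0² − 43.2²) = 1176 mm^2
Piston speed v = Q_in/A_cap; rod-end outflow Q_out = v × A_ann = Q_in × A_ann/A_cap.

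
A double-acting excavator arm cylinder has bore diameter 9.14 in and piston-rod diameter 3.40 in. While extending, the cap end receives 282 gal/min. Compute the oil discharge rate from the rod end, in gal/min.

Cap-side area A_cap = π/4 × (9.14 in)² = 65.61 in^2
Rod-side annular area A_ann = π/4 × (9.14² − 3.40²) = 56.53 in^2
Piston speed v = Q_in/A_cap; rod-end outflow Q_out = v × A_ann = Q_in × A_ann/A_cap.

Q_out ≈ 243 gal/min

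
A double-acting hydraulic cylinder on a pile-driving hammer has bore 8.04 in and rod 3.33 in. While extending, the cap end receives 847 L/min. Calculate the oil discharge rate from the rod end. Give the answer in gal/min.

Cap-side area A_cap = π/4 × (8.04 in)² = 50.77 in^2
Rod-side annular area A_ann = π/4 × (8.04² − 3.33²) = 42.06 in^2
Piston speed v = Q_in/A_cap; rod-end outflow Q_out = v × A_ann = Q_in × A_ann/A_cap.

Q_out ≈ 185 gal/min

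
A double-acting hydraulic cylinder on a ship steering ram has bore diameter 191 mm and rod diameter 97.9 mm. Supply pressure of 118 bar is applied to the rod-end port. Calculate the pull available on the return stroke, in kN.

F ≈ 249 kN

Rod-side annular area A_ann = π/4 × (191² − 97.9²) = 21120 mm^2
On retraction the pressure acts on the annular area (bore minus rod).
F = P × A_ann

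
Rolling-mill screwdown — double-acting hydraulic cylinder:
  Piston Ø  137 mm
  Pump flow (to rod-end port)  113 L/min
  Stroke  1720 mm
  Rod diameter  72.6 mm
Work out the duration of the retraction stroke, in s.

Rod-side annular area A_ann = π/4 × (137² − 72.6²) = 10600 mm^2
Swept volume V = A × L; t = V / Q = A·L / Q

t ≈ 9.68 s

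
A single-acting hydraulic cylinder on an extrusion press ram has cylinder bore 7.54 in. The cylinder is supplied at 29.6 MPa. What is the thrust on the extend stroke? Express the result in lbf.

F ≈ 1.92e5 lbf

Cap-side area A_cap = π/4 × (7.54 in)² = 44.65 in^2
F = P × A_cap = 29.6 MPa × A_cap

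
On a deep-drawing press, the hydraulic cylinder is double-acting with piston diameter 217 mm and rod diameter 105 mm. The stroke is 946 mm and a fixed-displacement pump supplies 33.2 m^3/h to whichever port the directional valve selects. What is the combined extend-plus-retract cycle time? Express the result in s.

t ≈ 6.70 s

Cap-side area A_cap = π/4 × (217 mm)² = 36980 mm^2
Rod-side annular area A_ann = π/4 × (217² − 105²) = 28320 mm^2
t_ext = A_cap·L/Q = 3.794 s
t_ret = A_ann·L/Q = 2.905 s
t_cycle = t_ext + t_ret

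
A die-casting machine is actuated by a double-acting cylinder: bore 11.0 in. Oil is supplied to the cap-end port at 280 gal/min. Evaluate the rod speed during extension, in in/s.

Cap-side area A_cap = π/4 × (11.0 in)² = 95.03 in^2
v = Q / A

v ≈ 11.3 in/s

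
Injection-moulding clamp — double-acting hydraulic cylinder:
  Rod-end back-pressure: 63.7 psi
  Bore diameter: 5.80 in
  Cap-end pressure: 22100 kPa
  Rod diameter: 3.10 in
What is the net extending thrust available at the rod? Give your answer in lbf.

F ≈ 83500 lbf

Cap-side area A_cap = π/4 × (5.80 in)² = 26.42 in^2
Rod-side annular area A_ann = π/4 × (5.80² − 3.10²) = 18.87 in^2
Net thrust = P_cap·A_cap − P_rod·A_ann = 84690 lbf − 1202 lbf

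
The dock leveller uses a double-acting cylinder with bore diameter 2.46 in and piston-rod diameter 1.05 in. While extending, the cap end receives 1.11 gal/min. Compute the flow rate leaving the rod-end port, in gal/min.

Q_out ≈ 0.908 gal/min

Cap-side area A_cap = π/4 × (2.46 in)² = 4.753 in^2
Rod-side annular area A_ann = π/4 × (2.46² − 1.05²) = 3.887 in^2
Piston speed v = Q_in/A_cap; rod-end outflow Q_out = v × A_ann = Q_in × A_ann/A_cap.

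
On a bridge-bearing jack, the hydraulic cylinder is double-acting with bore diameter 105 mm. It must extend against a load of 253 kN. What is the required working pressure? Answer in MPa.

P ≈ 29.2 MPa

Cap-side area A_cap = π/4 × (105 mm)² = 8659 mm^2
P = F / A = 253 kN / A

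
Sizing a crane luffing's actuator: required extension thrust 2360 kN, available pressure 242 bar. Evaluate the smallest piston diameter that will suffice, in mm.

D ≈ 352 mm

Extension force acts on the full piston face: F = P × (π/4)D².
D = √(4F / (πP)) = √(4 × 2360 kN / (π × 242 bar))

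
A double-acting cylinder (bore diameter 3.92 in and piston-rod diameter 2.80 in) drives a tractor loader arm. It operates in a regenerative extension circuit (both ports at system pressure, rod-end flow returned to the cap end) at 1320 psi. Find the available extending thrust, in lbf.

F ≈ 8130 lbf

With equal pressure on both faces, forces on the annular region cancel; the net push is pressure × rod cross-section.
Rod cross-section A_rod = π/4 × (2.80 in)² = 6.158 in^2
F = P × A_rod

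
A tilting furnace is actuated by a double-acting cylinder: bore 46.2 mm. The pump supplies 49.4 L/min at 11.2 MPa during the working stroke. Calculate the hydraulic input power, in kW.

Hydraulic power = P × Q

W ≈ 9.22 kW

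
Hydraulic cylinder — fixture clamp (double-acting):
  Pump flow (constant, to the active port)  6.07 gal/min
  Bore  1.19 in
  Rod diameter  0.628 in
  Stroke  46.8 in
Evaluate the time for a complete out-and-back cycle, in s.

t ≈ 3.83 s

Cap-side area A_cap = π/4 × (1.19 in)² = 1.112 in^2
Rod-side annular area A_ann = π/4 × (1.19² − 0.628²) = 0.8025 in^2
t_ext = A_cap·L/Q = 2.227 s
t_ret = A_ann·L/Q = 1.607 s
t_cycle = t_ext + t_ret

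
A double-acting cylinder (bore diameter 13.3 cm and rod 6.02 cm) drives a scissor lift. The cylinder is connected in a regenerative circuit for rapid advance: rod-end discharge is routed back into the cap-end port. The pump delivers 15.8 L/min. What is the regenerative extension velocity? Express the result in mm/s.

v ≈ 92.5 mm/s

In regeneration the rod-end outflow joins the pump flow into the cap end, so the net volume the pump must supply per unit advance equals the rod cross-section area.
Rod cross-section A_rod = π/4 × (6.02 cm)² = 28.46 cm^2
v = Q_pump / A_rod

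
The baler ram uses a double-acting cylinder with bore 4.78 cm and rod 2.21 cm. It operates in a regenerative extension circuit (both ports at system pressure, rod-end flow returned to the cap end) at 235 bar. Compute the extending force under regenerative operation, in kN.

With equal pressure on both faces, forces on the annular region cancel; the net push is pressure × rod cross-section.
Rod cross-section A_rod = π/4 × (2.21 cm)² = 3.836 cm^2
F = P × A_rod

F ≈ 9.01 kN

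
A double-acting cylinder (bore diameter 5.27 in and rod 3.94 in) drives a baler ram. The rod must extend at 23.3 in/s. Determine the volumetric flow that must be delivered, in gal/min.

Cap-side area A_cap = π/4 × (5.27 in)² = 21.81 in^2
Q = A × v

Q ≈ 132 gal/min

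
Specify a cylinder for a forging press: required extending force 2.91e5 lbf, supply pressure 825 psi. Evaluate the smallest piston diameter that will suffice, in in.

D ≈ 21.2 in

Extension force acts on the full piston face: F = P × (π/4)D².
D = √(4F / (πP)) = √(4 × 2.91e5 lbf / (π × 825 psi))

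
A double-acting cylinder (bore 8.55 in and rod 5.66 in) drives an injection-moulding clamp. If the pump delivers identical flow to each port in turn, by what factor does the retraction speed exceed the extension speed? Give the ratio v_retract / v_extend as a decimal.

Cap-side area A_cap = π/4 × (8.55 in)² = 57.41 in^2
Rod-side annular area A_ann = π/4 × (8.55² − 5.66²) = 32.25 in^2
For equal Q, v ∝ 1/A, so v_ret/v_ext = A_cap/A_ann.

v_ret/v_ext ≈ 1.78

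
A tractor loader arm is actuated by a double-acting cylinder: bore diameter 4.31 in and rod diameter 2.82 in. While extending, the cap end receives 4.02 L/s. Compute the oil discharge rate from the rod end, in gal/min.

Cap-side area A_cap = π/4 × (4.31 in)² = 14.59 in^2
Rod-side annular area A_ann = π/4 × (4.31² − 2.82²) = 8.344 in^2
Piston speed v = Q_in/A_cap; rod-end outflow Q_out = v × A_ann = Q_in × A_ann/A_cap.

Q_out ≈ 36.4 gal/min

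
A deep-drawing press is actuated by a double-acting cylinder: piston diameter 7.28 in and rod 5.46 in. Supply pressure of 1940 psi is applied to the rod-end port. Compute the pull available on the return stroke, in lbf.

Rod-side annular area A_ann = π/4 × (7.28² − 5.46²) = 18.21 in^2
On retraction the pressure acts on the annular area (bore minus rod).
F = P × A_ann

F ≈ 35300 lbf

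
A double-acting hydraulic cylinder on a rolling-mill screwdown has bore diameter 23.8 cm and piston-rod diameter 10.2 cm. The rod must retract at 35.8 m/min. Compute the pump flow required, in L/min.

Q ≈ 1300 L/min

Rod-side annular area A_ann = π/4 × (23.8² − 10.2²) = 363.2 cm^2
Q = A × v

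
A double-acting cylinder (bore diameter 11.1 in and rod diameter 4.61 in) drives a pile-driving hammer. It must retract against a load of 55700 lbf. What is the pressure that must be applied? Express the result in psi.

Rod-side annular area A_ann = π/4 × (11.1² − 4.61²) = 80.08 in^2
Retraction: pressure acts on the annular area.
P = F / A = 55700 lbf / A

P ≈ 696 psi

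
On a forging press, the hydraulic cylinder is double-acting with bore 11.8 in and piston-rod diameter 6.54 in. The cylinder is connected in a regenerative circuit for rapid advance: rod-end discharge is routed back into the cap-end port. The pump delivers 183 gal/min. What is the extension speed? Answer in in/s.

v ≈ 21.0 in/s

In regeneration the rod-end outflow joins the pump flow into the cap end, so the net volume the pump must supply per unit advance equals the rod cross-section area.
Rod cross-section A_rod = π/4 × (6.54 in)² = 33.59 in^2
v = Q_pump / A_rod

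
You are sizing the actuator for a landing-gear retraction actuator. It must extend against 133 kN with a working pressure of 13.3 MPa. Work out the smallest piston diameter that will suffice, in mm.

D ≈ 113 mm

Extension force acts on the full piston face: F = P × (π/4)D².
D = √(4F / (πP)) = √(4 × 133 kN / (π × 13.3 MPa))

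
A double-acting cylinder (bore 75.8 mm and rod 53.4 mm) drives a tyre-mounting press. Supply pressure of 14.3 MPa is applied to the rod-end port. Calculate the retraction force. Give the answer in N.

Rod-side annular area A_ann = π/4 × (75.8² − 53.4²) = 2273 mm^2
On retraction the pressure acts on the annular area (bore minus rod).
F = P × A_ann

F ≈ 32500 N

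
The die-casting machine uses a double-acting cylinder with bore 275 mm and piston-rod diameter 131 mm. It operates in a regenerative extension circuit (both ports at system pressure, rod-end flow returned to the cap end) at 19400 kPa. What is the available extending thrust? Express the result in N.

F ≈ 2.61e5 N

With equal pressure on both faces, forces on the annular region cancel; the net push is pressure × rod cross-section.
Rod cross-section A_rod = π/4 × (131 mm)² = 13480 mm^2
F = P × A_rod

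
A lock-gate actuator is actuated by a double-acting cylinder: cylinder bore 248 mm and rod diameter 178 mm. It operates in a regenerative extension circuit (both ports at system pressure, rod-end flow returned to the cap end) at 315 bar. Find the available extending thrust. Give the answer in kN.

F ≈ 784 kN

With equal pressure on both faces, forces on the annular region cancel; the net push is pressure × rod cross-section.
Rod cross-section A_rod = π/4 × (178 mm)² = 24880 mm^2
F = P × A_rod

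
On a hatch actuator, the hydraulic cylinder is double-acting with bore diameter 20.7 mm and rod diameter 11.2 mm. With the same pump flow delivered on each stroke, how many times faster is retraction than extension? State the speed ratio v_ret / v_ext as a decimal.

Cap-side area A_cap = π/4 × (20.7 mm)² = 336.5 mm^2
Rod-side annular area A_ann = π/4 × (20.7² − 11.2²) = 238.0 mm^2
For equal Q, v ∝ 1/A, so v_ret/v_ext = A_cap/A_ann.

v_ret/v_ext ≈ 1.41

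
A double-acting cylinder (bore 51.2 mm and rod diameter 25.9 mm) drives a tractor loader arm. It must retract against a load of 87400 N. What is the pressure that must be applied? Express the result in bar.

Rod-side annular area A_ann = π/4 × (51.2² − 25.9²) = 1532 mm^2
Retraction: pressure acts on the annular area.
P = F / A = 87400 N / A

P ≈ 570 bar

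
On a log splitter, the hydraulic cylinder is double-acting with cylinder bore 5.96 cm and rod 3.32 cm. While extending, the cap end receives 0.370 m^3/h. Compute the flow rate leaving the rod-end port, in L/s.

Cap-side area A_cap = π/4 × (5.96 cm)² = 27.90 cm^2
Rod-side annular area A_ann = π/4 × (5.96² − 3.32²) = 19.24 cm^2
Piston speed v = Q_in/A_cap; rod-end outflow Q_out = v × A_ann = Q_in × A_ann/A_cap.

Q_out ≈ 0.0709 L/s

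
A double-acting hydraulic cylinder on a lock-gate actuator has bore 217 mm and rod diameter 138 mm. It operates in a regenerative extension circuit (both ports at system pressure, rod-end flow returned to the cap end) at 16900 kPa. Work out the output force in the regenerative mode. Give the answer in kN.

F ≈ 253 kN

With equal pressure on both faces, forces on the annular region cancel; the net push is pressure × rod cross-section.
Rod cross-section A_rod = π/4 × (138 mm)² = 14960 mm^2
F = P × A_rod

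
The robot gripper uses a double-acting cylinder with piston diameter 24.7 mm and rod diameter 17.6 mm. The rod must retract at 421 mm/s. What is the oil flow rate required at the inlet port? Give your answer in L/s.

Q ≈ 0.0993 L/s

Rod-side annular area A_ann = π/4 × (24.7² − 17.6²) = 235.9 mm^2
Q = A × v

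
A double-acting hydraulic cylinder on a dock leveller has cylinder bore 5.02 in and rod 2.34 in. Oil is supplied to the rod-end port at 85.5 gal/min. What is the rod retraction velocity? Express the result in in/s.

Rod-side annular area A_ann = π/4 × (5.02² − 2.34²) = 15.49 in^2
Flow into the rod-end port fills the annular volume.
v = Q / A

v ≈ 21.2 in/s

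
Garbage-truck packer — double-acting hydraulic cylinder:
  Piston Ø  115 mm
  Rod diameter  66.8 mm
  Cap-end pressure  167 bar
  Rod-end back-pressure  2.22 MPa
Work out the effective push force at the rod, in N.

Cap-side area A_cap = π/4 × (115 mm)² = 10390 mm^2
Rod-side annular area A_ann = π/4 × (115² − 66.8²) = 6882 mm^2
Net thrust = P_cap·A_cap − P_rod·A_ann = 1.735e5 N − 15280 N

F ≈ 1.58e5 N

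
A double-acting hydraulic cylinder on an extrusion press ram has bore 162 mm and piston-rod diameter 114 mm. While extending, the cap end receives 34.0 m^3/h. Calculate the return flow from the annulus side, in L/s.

Cap-side area A_cap = π/4 × (162 mm)² = 20610 mm^2
Rod-side annular area A_ann = π/4 × (162² − 114²) = 10400 mm^2
Piston speed v = Q_in/A_cap; rod-end outflow Q_out = v × A_ann = Q_in × A_ann/A_cap.

Q_out ≈ 4.77 L/s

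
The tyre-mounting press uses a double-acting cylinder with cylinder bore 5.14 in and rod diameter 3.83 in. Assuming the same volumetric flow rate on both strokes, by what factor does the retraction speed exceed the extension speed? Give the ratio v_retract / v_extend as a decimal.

v_ret/v_ext ≈ 2.25

Cap-side area A_cap = π/4 × (5.14 in)² = 20.75 in^2
Rod-side annular area A_ann = π/4 × (5.14² − 3.83²) = 9.229 in^2
For equal Q, v ∝ 1/A, so v_ret/v_ext = A_cap/A_ann.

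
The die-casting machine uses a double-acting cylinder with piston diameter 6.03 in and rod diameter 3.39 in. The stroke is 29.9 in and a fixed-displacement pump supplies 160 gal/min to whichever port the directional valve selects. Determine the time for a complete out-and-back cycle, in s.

t ≈ 2.33 s

Cap-side area A_cap = π/4 × (6.03 in)² = 28.56 in^2
Rod-side annular area A_ann = π/4 × (6.03² − 3.39²) = 19.53 in^2
t_ext = A_cap·L/Q = 1.386 s
t_ret = A_ann·L/Q = 0.9481 s
t_cycle = t_ext + t_ret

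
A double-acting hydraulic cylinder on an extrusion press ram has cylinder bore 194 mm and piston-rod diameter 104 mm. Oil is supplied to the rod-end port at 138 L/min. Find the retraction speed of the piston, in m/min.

Rod-side annular area A_ann = π/4 × (194² − 104²) = 21060 mm^2
Flow into the rod-end port fills the annular volume.
v = Q / A

v ≈ 6.55 m/min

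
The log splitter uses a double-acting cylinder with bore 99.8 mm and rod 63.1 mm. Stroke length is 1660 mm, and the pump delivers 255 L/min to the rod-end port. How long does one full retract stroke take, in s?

Rod-side annular area A_ann = π/4 × (99.8² − 63.1²) = 4695 mm^2
Swept volume V = A × L; t = V / Q = A·L / Q

t ≈ 1.83 s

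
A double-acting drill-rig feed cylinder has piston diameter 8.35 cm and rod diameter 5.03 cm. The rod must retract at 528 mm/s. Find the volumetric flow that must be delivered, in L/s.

Q ≈ 1.84 L/s

Rod-side annular area A_ann = π/4 × (8.35² − 5.03²) = 34.89 cm^2
Q = A × v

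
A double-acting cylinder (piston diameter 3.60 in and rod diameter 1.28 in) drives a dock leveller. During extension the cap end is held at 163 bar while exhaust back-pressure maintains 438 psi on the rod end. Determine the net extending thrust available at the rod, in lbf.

F ≈ 20200 lbf

Cap-side area A_cap = π/4 × (3.60 in)² = 10.18 in^2
Rod-side annular area A_ann = π/4 × (3.60² − 1.28²) = 8.892 in^2
Net thrust = P_cap·A_cap − P_rod·A_ann = 24060 lbf − 3895 lbf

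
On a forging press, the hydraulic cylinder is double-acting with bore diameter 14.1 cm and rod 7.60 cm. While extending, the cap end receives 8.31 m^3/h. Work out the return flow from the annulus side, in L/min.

Q_out ≈ 98.3 L/min

Cap-side area A_cap = π/4 × (14.1 cm)² = 156.1 cm^2
Rod-side annular area A_ann = π/4 × (14.1² − 7.60²) = 110.8 cm^2
Piston speed v = Q_in/A_cap; rod-end outflow Q_out = v × A_ann = Q_in × A_ann/A_cap.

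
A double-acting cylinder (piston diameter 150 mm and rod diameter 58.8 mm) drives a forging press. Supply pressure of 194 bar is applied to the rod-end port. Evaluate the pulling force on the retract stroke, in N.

Rod-side annular area A_ann = π/4 × (150² − 58.8²) = 14960 mm^2
On retraction the pressure acts on the annular area (bore minus rod).
F = P × A_ann

F ≈ 2.90e5 N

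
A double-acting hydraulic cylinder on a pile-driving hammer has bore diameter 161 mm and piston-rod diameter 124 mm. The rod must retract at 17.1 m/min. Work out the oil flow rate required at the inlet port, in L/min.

Rod-side annular area A_ann = π/4 × (161² − 124²) = 8282 mm^2
Q = A × v

Q ≈ 142 L/min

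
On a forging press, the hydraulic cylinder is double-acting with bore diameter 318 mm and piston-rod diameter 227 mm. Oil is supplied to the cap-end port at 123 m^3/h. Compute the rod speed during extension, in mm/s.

v ≈ 430 mm/s

Cap-side area A_cap = π/4 × (318 mm)² = 79420 mm^2
v = Q / A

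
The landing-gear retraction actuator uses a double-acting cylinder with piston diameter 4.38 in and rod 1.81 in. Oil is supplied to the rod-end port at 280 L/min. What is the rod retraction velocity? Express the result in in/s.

Rod-side annular area A_ann = π/4 × (4.38² − 1.81²) = 12.49 in^2
Flow into the rod-end port fills the annular volume.
v = Q / A

v ≈ 22.8 in/s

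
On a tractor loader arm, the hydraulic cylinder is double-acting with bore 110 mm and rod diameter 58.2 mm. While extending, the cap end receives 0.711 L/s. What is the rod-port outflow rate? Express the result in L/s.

Q_out ≈ 0.512 L/s

Cap-side area A_cap = π/4 × (110 mm)² = 9503 mm^2
Rod-side annular area A_ann = π/4 × (110² − 58.2²) = 6843 mm^2
Piston speed v = Q_in/A_cap; rod-end outflow Q_out = v × A_ann = Q_in × A_ann/A_cap.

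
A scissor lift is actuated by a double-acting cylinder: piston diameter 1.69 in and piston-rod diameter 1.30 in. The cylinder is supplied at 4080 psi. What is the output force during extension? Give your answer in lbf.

F ≈ 9150 lbf

Cap-side area A_cap = π/4 × (1.69 in)² = 2.243 in^2
F = P × A_cap = 4080 psi × A_cap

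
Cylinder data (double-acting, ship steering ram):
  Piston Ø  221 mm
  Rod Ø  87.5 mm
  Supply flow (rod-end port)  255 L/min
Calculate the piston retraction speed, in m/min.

Rod-side annular area A_ann = π/4 × (221² − 87.5²) = 32350 mm^2
Flow into the rod-end port fills the annular volume.
v = Q / A

v ≈ 7.88 m/min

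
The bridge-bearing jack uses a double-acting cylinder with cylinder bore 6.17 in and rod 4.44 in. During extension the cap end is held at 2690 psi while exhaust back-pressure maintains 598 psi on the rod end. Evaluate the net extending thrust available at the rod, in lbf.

F ≈ 71800 lbf

Cap-side area A_cap = π/4 × (6.17 in)² = 29.90 in^2
Rod-side annular area A_ann = π/4 × (6.17² − 4.44²) = 14.42 in^2
Net thrust = P_cap·A_cap − P_rod·A_ann = 80430 lbf − 8621 lbf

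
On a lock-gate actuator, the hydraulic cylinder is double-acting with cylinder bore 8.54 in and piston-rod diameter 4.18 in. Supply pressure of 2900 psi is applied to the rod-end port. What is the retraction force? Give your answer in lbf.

Rod-side annular area A_ann = π/4 × (8.54² − 4.18²) = 43.56 in^2
On retraction the pressure acts on the annular area (bore minus rod).
F = P × A_ann

F ≈ 1.26e5 lbf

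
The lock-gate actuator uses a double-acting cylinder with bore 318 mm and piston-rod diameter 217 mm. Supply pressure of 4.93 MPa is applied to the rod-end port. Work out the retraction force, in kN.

Rod-side annular area A_ann = π/4 × (318² − 217²) = 42440 mm^2
On retraction the pressure acts on the annular area (bore minus rod).
F = P × A_ann

F ≈ 209 kN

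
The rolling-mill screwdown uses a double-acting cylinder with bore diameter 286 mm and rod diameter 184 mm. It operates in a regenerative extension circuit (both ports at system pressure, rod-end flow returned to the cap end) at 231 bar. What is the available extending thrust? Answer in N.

F ≈ 6.14e5 N

With equal pressure on both faces, forces on the annular region cancel; the net push is pressure × rod cross-section.
Rod cross-section A_rod = π/4 × (184 mm)² = 26590 mm^2
F = P × A_rod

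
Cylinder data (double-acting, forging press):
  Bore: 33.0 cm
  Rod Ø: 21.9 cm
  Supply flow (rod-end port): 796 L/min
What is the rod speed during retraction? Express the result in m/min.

v ≈ 16.6 m/min

Rod-side annular area A_ann = π/4 × (33.0² − 21.9²) = 478.6 cm^2
Flow into the rod-end port fills the annular volume.
v = Q / A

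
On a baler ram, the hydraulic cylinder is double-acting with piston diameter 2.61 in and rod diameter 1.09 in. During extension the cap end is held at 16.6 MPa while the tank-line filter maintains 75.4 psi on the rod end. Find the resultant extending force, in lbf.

F ≈ 12500 lbf

Cap-side area A_cap = π/4 × (2.61 in)² = 5.350 in^2
Rod-side annular area A_ann = π/4 × (2.61² − 1.09²) = 4.417 in^2
Net thrust = P_cap·A_cap − P_rod·A_ann = 12880 lbf − 333.0 lbf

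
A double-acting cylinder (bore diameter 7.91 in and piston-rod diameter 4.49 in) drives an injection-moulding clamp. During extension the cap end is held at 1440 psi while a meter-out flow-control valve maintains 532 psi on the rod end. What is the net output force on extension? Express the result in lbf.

F ≈ 53000 lbf

Cap-side area A_cap = π/4 × (7.91 in)² = 49.14 in^2
Rod-side annular area A_ann = π/4 × (7.91² − 4.49²) = 33.31 in^2
Net thrust = P_cap·A_cap − P_rod·A_ann = 70760 lbf − 17720 lbf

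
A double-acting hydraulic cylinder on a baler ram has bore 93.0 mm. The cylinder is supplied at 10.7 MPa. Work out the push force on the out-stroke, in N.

Cap-side area A_cap = π/4 × (93.0 mm)² = 6793 mm^2
F = P × A_cap = 10.7 MPa × A_cap

F ≈ 72700 N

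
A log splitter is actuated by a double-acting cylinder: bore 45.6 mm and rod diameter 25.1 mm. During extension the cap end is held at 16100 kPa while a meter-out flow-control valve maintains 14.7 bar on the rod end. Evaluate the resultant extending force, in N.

Cap-side area A_cap = π/4 × (45.6 mm)² = 1633 mm^2
Rod-side annular area A_ann = π/4 × (45.6² − 25.1²) = 1138 mm^2
Net thrust = P_cap·A_cap − P_rod·A_ann = 26290 N − 1673 N

F ≈ 24600 N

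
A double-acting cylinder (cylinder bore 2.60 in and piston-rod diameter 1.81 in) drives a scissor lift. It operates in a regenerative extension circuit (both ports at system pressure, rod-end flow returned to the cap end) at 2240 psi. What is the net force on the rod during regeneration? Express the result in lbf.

F ≈ 5760 lbf

With equal pressure on both faces, forces on the annular region cancel; the net push is pressure × rod cross-section.
Rod cross-section A_rod = π/4 × (1.81 in)² = 2.573 in^2
F = P × A_rod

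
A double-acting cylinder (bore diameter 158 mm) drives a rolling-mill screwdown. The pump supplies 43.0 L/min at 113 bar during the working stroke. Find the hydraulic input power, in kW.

W ≈ 8.10 kW

Hydraulic power = P × Q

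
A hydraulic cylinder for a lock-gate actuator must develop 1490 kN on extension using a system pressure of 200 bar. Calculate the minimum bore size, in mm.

Extension force acts on the full piston face: F = P × (π/4)D².
D = √(4F / (πP)) = √(4 × 1490 kN / (π × 200 bar))

D ≈ 308 mm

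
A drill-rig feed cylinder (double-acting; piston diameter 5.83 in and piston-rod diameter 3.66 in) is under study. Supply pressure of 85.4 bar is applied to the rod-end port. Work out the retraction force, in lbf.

Rod-side annular area A_ann = π/4 × (5.83² − 3.66²) = 16.17 in^2
On retraction the pressure acts on the annular area (bore minus rod).
F = P × A_ann

F ≈ 20000 lbf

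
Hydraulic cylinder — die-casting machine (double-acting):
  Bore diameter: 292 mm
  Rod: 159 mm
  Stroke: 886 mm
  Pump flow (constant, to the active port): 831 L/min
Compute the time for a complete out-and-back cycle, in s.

Cap-side area A_cap = π/4 × (292 mm)² = 66970 mm^2
Rod-side annular area A_ann = π/4 × (292² − 159²) = 47110 mm^2
t_ext = A_cap·L/Q = 4.284 s
t_ret = A_ann·L/Q = 3.014 s
t_cycle = t_ext + t_ret

t ≈ 7.30 s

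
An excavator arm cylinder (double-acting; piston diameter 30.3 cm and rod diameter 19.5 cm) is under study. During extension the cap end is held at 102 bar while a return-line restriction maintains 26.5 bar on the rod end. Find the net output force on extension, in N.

Cap-side area A_cap = π/4 × (30.3 cm)² = 721.1 cm^2
Rod-side annular area A_ann = π/4 × (30.3² − 19.5²) = 422.4 cm^2
Net thrust = P_cap·A_cap − P_rod·A_ann = 7.355e5 N − 1.119e5 N

F ≈ 6.24e5 N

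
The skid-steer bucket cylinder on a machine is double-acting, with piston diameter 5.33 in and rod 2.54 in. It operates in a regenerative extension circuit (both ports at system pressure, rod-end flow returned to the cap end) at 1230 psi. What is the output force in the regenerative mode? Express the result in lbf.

With equal pressure on both faces, forces on the annular region cancel; the net push is pressure × rod cross-section.
Rod cross-section A_rod = π/4 × (2.54 in)² = 5.067 in^2
F = P × A_rod

F ≈ 6230 lbf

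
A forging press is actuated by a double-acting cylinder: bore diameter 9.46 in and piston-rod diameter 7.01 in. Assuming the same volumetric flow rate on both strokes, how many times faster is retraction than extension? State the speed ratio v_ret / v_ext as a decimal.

v_ret/v_ext ≈ 2.22

Cap-side area A_cap = π/4 × (9.46 in)² = 70.29 in^2
Rod-side annular area A_ann = π/4 × (9.46² − 7.01²) = 31.69 in^2
For equal Q, v ∝ 1/A, so v_ret/v_ext = A_cap/A_ann.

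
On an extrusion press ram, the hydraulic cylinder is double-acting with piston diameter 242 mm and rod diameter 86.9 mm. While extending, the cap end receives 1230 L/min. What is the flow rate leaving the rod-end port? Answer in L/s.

Q_out ≈ 17.9 L/s

Cap-side area A_cap = π/4 × (242 mm)² = 46000 mm^2
Rod-side annular area A_ann = π/4 × (242² − 86.9²) = 40070 mm^2
Piston speed v = Q_in/A_cap; rod-end outflow Q_out = v × A_ann = Q_in × A_ann/A_cap.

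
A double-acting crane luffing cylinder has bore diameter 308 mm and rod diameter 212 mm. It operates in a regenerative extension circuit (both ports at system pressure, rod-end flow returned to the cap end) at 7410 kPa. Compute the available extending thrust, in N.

With equal pressure on both faces, forces on the annular region cancel; the net push is pressure × rod cross-section.
Rod cross-section A_rod = π/4 × (212 mm)² = 35300 mm^2
F = P × A_rod

F ≈ 2.62e5 N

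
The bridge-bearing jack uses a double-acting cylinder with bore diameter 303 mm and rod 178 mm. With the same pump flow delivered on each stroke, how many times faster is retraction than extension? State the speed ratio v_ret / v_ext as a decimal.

Cap-side area A_cap = π/4 × (303 mm)² = 72110 mm^2
Rod-side annular area A_ann = π/4 × (303² − 178²) = 47220 mm^2
For equal Q, v ∝ 1/A, so v_ret/v_ext = A_cap/A_ann.

v_ret/v_ext ≈ 1.53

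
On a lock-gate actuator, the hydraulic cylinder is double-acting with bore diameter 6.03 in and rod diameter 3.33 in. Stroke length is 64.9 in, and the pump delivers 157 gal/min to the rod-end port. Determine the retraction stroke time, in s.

Rod-side annular area A_ann = π/4 × (6.03² − 3.33²) = 19.85 in^2
Swept volume V = A × L; t = V / Q = A·L / Q

t ≈ 2.13 s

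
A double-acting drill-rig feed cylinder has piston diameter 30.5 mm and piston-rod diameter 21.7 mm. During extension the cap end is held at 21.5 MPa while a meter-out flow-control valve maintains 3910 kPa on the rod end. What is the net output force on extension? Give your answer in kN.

Cap-side area A_cap = π/4 × (30.5 mm)² = 730.6 mm^2
Rod-side annular area A_ann = π/4 × (30.5² − 21.7²) = 360.8 mm^2
Net thrust = P_cap·A_cap − P_rod·A_ann = 15.71 kN − 1.411 kN

F ≈ 14.3 kN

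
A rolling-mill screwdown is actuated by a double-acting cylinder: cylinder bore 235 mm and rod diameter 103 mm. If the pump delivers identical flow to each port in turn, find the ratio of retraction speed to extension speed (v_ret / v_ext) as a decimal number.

v_ret/v_ext ≈ 1.24

Cap-side area A_cap = π/4 × (235 mm)² = 43370 mm^2
Rod-side annular area A_ann = π/4 × (235² − 103²) = 35040 mm^2
For equal Q, v ∝ 1/A, so v_ret/v_ext = A_cap/A_ann.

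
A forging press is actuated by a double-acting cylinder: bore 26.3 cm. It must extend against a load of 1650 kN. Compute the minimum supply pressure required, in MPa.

Cap-side area A_cap = π/4 × (26.3 cm)² = 543.3 cm^2
P = F / A = 1650 kN / A

P ≈ 30.4 MPa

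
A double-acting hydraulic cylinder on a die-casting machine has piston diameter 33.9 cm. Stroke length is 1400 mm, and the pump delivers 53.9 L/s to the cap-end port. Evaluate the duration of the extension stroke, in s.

t ≈ 2.34 s

Cap-side area A_cap = π/4 × (33.9 cm)² = 902.6 cm^2
Swept volume V = A × L; t = V / Q = A·L / Q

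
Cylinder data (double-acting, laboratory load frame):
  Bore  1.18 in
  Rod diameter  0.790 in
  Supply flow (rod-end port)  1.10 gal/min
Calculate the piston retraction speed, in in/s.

Rod-side annular area A_ann = π/4 × (1.18² − 0.790²) = 0.6034 in^2
Flow into the rod-end port fills the annular volume.
v = Q / A

v ≈ 7.02 in/s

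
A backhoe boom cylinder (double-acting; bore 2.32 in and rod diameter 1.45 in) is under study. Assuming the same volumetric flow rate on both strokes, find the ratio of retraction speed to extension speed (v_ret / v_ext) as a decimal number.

Cap-side area A_cap = π/4 × (2.32 in)² = 4.227 in^2
Rod-side annular area A_ann = π/4 × (2.32² − 1.45²) = 2.576 in^2
For equal Q, v ∝ 1/A, so v_ret/v_ext = A_cap/A_ann.

v_ret/v_ext ≈ 1.64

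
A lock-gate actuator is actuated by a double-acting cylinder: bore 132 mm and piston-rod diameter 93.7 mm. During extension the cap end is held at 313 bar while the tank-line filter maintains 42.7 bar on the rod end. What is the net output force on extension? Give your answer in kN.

Cap-side area A_cap = π/4 × (132 mm)² = 13680 mm^2
Rod-side annular area A_ann = π/4 × (132² − 93.7²) = 6789 mm^2
Net thrust = P_cap·A_cap − P_rod·A_ann = 428.3 kN − 28.99 kN

F ≈ 399 kN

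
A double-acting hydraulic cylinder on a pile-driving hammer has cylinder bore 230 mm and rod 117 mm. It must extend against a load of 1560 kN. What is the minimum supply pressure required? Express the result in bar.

Cap-side area A_cap = π/4 × (230 mm)² = 41550 mm^2
P = F / A = 1560 kN / A

P ≈ 375 bar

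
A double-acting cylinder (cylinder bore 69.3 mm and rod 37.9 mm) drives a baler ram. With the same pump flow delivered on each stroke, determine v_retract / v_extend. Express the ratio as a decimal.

Cap-side area A_cap = π/4 × (69.3 mm)² = 3772 mm^2
Rod-side annular area A_ann = π/4 × (69.3² − 37.9²) = 2644 mm^2
For equal Q, v ∝ 1/A, so v_ret/v_ext = A_cap/A_ann.

v_ret/v_ext ≈ 1.43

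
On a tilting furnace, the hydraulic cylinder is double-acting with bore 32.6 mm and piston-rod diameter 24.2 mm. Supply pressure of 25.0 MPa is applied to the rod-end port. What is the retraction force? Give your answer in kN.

Rod-side annular area A_ann = π/4 × (32.6² − 24.2²) = 374.7 mm^2
On retraction the pressure acts on the annular area (bore minus rod).
F = P × A_ann

F ≈ 9.37 kN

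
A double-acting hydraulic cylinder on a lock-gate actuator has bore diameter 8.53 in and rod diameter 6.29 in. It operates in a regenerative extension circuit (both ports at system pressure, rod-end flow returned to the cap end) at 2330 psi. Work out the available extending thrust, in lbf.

With equal pressure on both faces, forces on the annular region cancel; the net push is pressure × rod cross-section.
Rod cross-section A_rod = π/4 × (6.29 in)² = 31.07 in^2
F = P × A_rod

F ≈ 72400 lbf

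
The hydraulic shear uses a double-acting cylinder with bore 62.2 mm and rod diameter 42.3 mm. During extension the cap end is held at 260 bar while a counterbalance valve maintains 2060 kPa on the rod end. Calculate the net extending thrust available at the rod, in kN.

F ≈ 75.6 kN

Cap-side area A_cap = π/4 × (62.2 mm)² = 3039 mm^2
Rod-side annular area A_ann = π/4 × (62.2² − 42.3²) = 1633 mm^2
Net thrust = P_cap·A_cap − P_rod·A_ann = 79.00 kN − 3.365 kN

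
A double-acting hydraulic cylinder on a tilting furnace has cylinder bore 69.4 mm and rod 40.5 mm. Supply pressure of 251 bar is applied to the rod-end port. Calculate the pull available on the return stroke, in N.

F ≈ 62600 N

Rod-side annular area A_ann = π/4 × (69.4² − 40.5²) = 2495 mm^2
On retraction the pressure acts on the annular area (bore minus rod).
F = P × A_ann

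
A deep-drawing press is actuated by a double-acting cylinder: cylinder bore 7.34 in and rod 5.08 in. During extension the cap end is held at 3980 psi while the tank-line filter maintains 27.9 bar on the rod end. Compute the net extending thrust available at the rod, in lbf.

Cap-side area A_cap = π/4 × (7.34 in)² = 42.31 in^2
Rod-side annular area A_ann = π/4 × (7.34² − 5.08²) = 22.05 in^2
Net thrust = P_cap·A_cap − P_rod·A_ann = 1.684e5 lbf − 8921 lbf

F ≈ 1.59e5 lbf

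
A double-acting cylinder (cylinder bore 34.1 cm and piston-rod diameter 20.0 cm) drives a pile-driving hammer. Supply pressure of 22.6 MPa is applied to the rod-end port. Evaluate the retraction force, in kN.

F ≈ 1350 kN

Rod-side annular area A_ann = π/4 × (34.1² − 20.0²) = 599.1 cm^2
On retraction the pressure acts on the annular area (bore minus rod).
F = P × A_ann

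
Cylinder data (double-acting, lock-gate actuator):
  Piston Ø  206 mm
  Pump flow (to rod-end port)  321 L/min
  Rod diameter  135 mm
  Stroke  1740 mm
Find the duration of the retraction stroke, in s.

Rod-side annular area A_ann = π/4 × (206² − 135²) = 19020 mm^2
Swept volume V = A × L; t = V / Q = A·L / Q

t ≈ 6.18 s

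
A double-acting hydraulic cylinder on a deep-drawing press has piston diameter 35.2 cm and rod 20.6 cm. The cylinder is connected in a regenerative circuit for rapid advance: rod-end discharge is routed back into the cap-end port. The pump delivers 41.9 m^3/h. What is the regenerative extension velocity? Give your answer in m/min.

v ≈ 21.0 m/min

In regeneration the rod-end outflow joins the pump flow into the cap end, so the net volume the pump must supply per unit advance equals the rod cross-section area.
Rod cross-section A_rod = π/4 × (20.6 cm)² = 333.3 cm^2
v = Q_pump / A_rod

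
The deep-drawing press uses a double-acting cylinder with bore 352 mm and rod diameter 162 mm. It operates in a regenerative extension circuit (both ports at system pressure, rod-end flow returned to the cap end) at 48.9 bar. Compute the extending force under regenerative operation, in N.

With equal pressure on both faces, forces on the annular region cancel; the net push is pressure × rod cross-section.
Rod cross-section A_rod = π/4 × (162 mm)² = 20610 mm^2
F = P × A_rod

F ≈ 1.01e5 N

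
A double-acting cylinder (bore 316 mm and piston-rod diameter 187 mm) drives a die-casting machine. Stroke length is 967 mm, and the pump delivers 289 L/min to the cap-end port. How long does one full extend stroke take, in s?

t ≈ 15.7 s

Cap-side area A_cap = π/4 × (316 mm)² = 78430 mm^2
Swept volume V = A × L; t = V / Q = A·L / Q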